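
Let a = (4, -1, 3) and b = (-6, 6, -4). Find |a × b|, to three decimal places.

22.891

i: (-1)·(-4) - 3·6 = 4 - 18 = -14
j: 3·(-6) - 4·(-4) = -18 - (-16) = -2
k: 4·6 - (-1)·(-6) = 24 - 6 = 18
a × b = (-14, -2, 18)
|a × b| = √((-14)² + (-2)² + 18²) = √524 ≈ 22.8910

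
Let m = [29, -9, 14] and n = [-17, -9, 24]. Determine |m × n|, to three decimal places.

1025.598

i: (-9)·24 - 14·(-9) = -216 - (-126) = -90
j: 14·(-17) - 29·24 = -238 - 696 = -934
k: 29·(-9) - (-9)·(-17) = -261 - 153 = -414
m × n = (-90, -934, -414)
|m × n| = √((-90)² + (-934)² + (-414)²) = √1051852 ≈ 1025.5984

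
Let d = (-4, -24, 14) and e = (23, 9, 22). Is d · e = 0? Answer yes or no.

yes

d · e = (-4)·23 + (-24)·9 + 14·22 = -92 - 216 + 308 = 0
Zero, so the vectors are orthogonal.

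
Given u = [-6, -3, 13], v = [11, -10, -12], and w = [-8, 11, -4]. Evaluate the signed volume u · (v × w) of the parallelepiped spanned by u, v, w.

v × w:
i: (-10)·(-4) - (-12)·11 = 40 - (-132) = 172
j: (-12)·(-8) - 11·(-4) = 96 - (-44) = 140
k: 11·11 - (-10)·(-8) = 121 - 80 = 41
v × w = (172, 140, 41)
u · (v × w) = (-6)·172 + (-3)·140 + 13·41 = -1032 - 420 + 533 = -919

-919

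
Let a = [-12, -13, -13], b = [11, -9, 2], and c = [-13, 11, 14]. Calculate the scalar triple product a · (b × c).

4064

b × c:
i: (-9)·14 - 2·11 = -126 - 22 = -148
j: 2·(-13) - 11·14 = -26 - 154 = -180
k: 11·11 - (-9)·(-13) = 121 - 117 = 4
b × c = (-148, -180, 4)
a · (b × c) = (-12)·(-148) + (-13)·(-180) + (-13)·4 = 1776 + 2340 - 52 = 4064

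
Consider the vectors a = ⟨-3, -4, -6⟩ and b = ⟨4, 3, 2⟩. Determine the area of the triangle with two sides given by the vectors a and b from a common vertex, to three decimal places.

10.874

i: (-4)·2 - (-6)·3 = -8 - (-18) = 10
j: (-6)·4 - (-3)·2 = -24 - (-6) = -18
k: (-3)·3 - (-4)·4 = -9 - (-16) = 7
a × b = (10, -18, 7)
|a × b| = √(10² + (-18)² + 7²) = √473 ≈ 21.7486
area = ½ · 21.7486 ≈ 10.874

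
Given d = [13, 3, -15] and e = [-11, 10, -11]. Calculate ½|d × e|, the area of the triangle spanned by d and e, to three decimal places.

183.795

i: 3·(-11) - (-15)·10 = -33 - (-150) = 117
j: (-15)·(-11) - 13·(-11) = 165 - (-143) = 308
k: 13·10 - 3·(-11) = 130 - (-33) = 163
d × e = (117, 308, 163)
|d × e| = √(117² + 308² + 163²) = √135122 ≈ 367.5894
area = ½ · 367.5894 ≈ 183.795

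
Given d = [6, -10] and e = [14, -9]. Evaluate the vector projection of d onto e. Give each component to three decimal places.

d · e = 6·14 + (-10)·(-9) = 84 + 90 = 174
|e|² = 196 + 81 = 277
proj_e d = (174/277) · (14, -9) ≈ (8.794, -5.653)

(8.794, -5.653)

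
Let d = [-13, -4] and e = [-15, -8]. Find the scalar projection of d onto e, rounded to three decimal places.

13.353

d · e = (-13)·(-15) + (-4)·(-8) = 195 + 32 = 227
|e| = √(225 + 64) = √289 ≈ 17.0000
comp_e d = 227 / √289 ≈ 13.353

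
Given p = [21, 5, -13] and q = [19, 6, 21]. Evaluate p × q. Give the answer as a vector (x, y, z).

i: 5·21 - (-13)·6 = 105 - (-78) = 183
j: (-13)·19 - 21·21 = -247 - 441 = -688
k: 21·6 - 5·19 = 126 - 95 = 31
p × q = (183, -688, 31)

(183, -688, 31)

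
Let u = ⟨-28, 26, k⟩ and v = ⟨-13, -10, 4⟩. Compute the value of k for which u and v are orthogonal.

u · v = (-28)·(-13) + 26·(-10) + k·4 = 104 + 4k
Set equal to 0: 4k = -104, so k = -26.

-26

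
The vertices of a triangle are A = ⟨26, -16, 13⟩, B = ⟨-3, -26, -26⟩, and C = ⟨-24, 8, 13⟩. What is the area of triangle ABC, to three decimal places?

AB = (-29, -10, -39),  AC = (-50, 24, 0)
i: (-10)·0 - (-39)·24 = 0 - (-936) = 936
j: (-39)·(-50) - (-29)·0 = 1950 - 0 = 1950
k: (-29)·24 - (-10)·(-50) = -696 - 500 = -1196
AB × AC = (936, 1950, -1196)
|AB × AC| = √6109012 ≈ 2471.6416
area = ½ · 2471.6416 ≈ 1235.821

1235.821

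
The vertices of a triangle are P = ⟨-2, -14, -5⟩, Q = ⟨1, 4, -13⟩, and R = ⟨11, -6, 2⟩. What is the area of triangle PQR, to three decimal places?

154.778

PQ = (3, 18, -8),  PR = (13, 8, 7)
i: 18·7 - (-8)·8 = 126 - (-64) = 190
j: (-8)·13 - 3·7 = -104 - 21 = -125
k: 3·8 - 18·13 = 24 - 234 = -210
PQ × PR = (190, -125, -210)
|PQ × PR| = √95825 ≈ 309.5561
area = ½ · 309.5561 ≈ 154.778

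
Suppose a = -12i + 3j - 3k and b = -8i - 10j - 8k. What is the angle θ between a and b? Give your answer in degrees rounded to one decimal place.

a · b = (-12)·(-8) + 3·(-10) + (-3)·(-8) = 96 - 30 + 24 = 90
|a|² = 144 + 9 + 9 = 162,  |a| = √162 ≈ 12.727922
|b|² = 64 + 100 + 64 = 228,  |b| = √228 ≈ 15.099669
cos θ = 90 / (12.727922 · 15.099669) ≈ 0.46829
θ = arccos(0.46829) ≈ 62.1°

62.1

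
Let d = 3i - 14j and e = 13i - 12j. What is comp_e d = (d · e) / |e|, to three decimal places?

11.700

d · e = 3·13 + (-14)·(-12) = 39 + 168 = 207
|e| = √(169 + 144) = √313 ≈ 17.6918
comp_e d = 207 / √313 ≈ 11.700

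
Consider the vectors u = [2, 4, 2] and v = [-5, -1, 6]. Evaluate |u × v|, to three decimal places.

i: 4·6 - 2·(-1) = 24 - (-2) = 26
j: 2·(-5) - 2·6 = -10 - 12 = -22
k: 2·(-1) - 4·(-5) = -2 - (-20) = 18
u × v = (26, -22, 18)
|u × v| = √(26² + (-22)² + 18²) = √1484 ≈ 38.5227

38.523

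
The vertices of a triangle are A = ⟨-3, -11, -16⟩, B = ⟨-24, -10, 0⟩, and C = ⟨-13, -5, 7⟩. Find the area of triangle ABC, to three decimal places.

AB = (-21, 1, 16),  AC = (-10, 6, 23)
i: 1·23 - 16·6 = 23 - 96 = -73
j: 16·(-10) - (-21)·23 = -160 - (-483) = 323
k: (-21)·6 - 1·(-10) = -126 - (-10) = -116
AB × AC = (-73, 323, -116)
|AB × AC| = √123114 ≈ 350.8760
area = ½ · 350.8760 ≈ 175.438

175.438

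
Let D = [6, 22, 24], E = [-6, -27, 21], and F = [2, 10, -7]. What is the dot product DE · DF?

729

DE = E − D = (-12, -49, -3)
DF = F − D = (-4, -12, -31)
DE · DF = (-12)·(-4) + (-49)·(-12) + (-3)·(-31) = 48 + 588 + 93 = 729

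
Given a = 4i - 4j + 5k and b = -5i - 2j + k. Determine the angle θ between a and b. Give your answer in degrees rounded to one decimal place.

99.7

a · b = 4·(-5) + (-4)·(-2) + 5·1 = -20 + 8 + 5 = -7
|a|² = 16 + 16 + 25 = 57,  |a| = √57 ≈ 7.549834
|b|² = 25 + 4 + 1 = 30,  |b| = √30 ≈ 5.477226
cos θ = -7 / (7.549834 · 5.477226) ≈ -0.16928
θ = arccos(-0.16928) ≈ 99.7°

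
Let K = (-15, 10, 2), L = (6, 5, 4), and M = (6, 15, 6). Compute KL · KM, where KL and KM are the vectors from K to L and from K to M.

424

KL = L − K = (21, -5, 2)
KM = M − K = (21, 5, 4)
KL · KM = 21·21 + (-5)·5 + 2·4 = 441 - 25 + 8 = 424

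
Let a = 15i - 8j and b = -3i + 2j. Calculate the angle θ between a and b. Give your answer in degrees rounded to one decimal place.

a · b = 15·(-3) + (-8)·2 = -45 - 16 = -61
|a|² = 225 + 64 = 289,  |a| = √289 ≈ 17.000000
|b|² = 9 + 4 = 13,  |b| = √13 ≈ 3.605551
cos θ = -61 / (17.000000 · 3.605551) ≈ -0.99520
θ = arccos(-0.99520) ≈ 174.4°

174.4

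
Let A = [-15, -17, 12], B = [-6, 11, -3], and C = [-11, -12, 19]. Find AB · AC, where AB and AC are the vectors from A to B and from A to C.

71

AB = B − A = (9, 28, -15)
AC = C − A = (4, 5, 7)
AB · AC = 9·4 + 28·5 + (-15)·7 = 36 + 140 - 105 = 71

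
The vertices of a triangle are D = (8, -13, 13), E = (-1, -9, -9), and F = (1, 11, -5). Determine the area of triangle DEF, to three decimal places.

DE = (-9, 4, -22),  DF = (-7, 24, -18)
i: 4·(-18) - (-22)·24 = -72 - (-528) = 456
j: (-22)·(-7) - (-9)·(-18) = 154 - 162 = -8
k: (-9)·24 - 4·(-7) = -216 - (-28) = -188
DE × DF = (456, -8, -188)
|DE × DF| = √243344 ≈ 493.2991
area = ½ · 493.2991 ≈ 246.650

246.650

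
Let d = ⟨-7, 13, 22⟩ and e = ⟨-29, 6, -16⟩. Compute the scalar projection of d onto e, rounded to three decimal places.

d · e = (-7)·(-29) + 13·6 + 22·(-16) = 203 + 78 - 352 = -71
|e| = √(841 + 36 + 256) = √1133 ≈ 33.6601
comp_e d = -71 / √1133 ≈ -2.109

-2.109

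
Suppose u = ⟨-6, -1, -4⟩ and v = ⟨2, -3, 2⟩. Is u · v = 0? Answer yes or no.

u · v = (-6)·2 + (-1)·(-3) + (-4)·2 = -12 + 3 - 8 = -17
Nonzero, so the vectors are not orthogonal.

no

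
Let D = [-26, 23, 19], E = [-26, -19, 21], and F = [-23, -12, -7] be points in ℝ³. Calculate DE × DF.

(1162, 6, 126)

DE = (0, -42, 2)
DF = (3, -35, -26)
i: (-42)·(-26) - 2·(-35) = 1092 - (-70) = 1162
j: 2·3 - 0·(-26) = 6 - 0 = 6
k: 0·(-35) - (-42)·3 = 0 - (-126) = 126
DE × DF = (1162, 6, 126)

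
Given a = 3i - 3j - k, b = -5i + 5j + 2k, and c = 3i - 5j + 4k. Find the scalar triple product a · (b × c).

2

b × c:
i: 5·4 - 2·(-5) = 20 - (-10) = 30
j: 2·3 - (-5)·4 = 6 - (-20) = 26
k: (-5)·(-5) - 5·3 = 25 - 15 = 10
b × c = (30, 26, 10)
a · (b × c) = 3·30 + (-3)·26 + (-1)·10 = 90 - 78 - 10 = 2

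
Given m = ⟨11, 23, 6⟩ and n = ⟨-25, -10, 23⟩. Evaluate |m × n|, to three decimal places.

i: 23·23 - 6·(-10) = 529 - (-60) = 589
j: 6·(-25) - 11·23 = -150 - 253 = -403
k: 11·(-10) - 23·(-25) = -110 - (-575) = 465
m × n = (589, -403, 465)
|m × n| = √(589² + (-403)² + 465²) = √725555 ≈ 851.7952

851.795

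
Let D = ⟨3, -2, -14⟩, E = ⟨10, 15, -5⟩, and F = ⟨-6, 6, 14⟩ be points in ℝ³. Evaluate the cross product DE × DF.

DE = (7, 17, 9)
DF = (-9, 8, 28)
i: 17·28 - 9·8 = 476 - 72 = 404
j: 9·(-9) - 7·28 = -81 - 196 = -277
k: 7·8 - 17·(-9) = 56 - (-153) = 209
DE × DF = (404, -277, 209)

(404, -277, 209)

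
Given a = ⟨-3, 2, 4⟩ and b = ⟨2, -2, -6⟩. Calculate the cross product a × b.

i: 2·(-6) - 4·(-2) = -12 - (-8) = -4
j: 4·2 - (-3)·(-6) = 8 - 18 = -10
k: (-3)·(-2) - 2·2 = 6 - 4 = 2
a × b = (-4, -10, 2)

(-4, -10, 2)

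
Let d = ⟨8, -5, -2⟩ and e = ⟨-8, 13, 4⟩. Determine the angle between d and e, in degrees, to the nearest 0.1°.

154.2

d · e = 8·(-8) + (-5)·13 + (-2)·4 = -64 - 65 - 8 = -137
|d|² = 64 + 25 + 4 = 93,  |d| = √93 ≈ 9.643651
|e|² = 64 + 169 + 16 = 249,  |e| = √249 ≈ 15.779734
cos θ = -137 / (9.643651 · 15.779734) ≈ -0.90028
θ = arccos(-0.90028) ≈ 154.2°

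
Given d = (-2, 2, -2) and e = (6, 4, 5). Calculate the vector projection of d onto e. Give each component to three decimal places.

d · e = (-2)·6 + 2·4 + (-2)·5 = -12 + 8 - 10 = -14
|e|² = 36 + 16 + 25 = 77
proj_e d = (-14/77) · (6, 4, 5) ≈ (-1.091, -0.727, -0.909)

(-1.091, -0.727, -0.909)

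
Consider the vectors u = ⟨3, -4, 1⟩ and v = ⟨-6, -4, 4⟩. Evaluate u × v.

i: (-4)·4 - 1·(-4) = -16 - (-4) = -12
j: 1·(-6) - 3·4 = -6 - 12 = -18
k: 3·(-4) - (-4)·(-6) = -12 - 24 = -36
u × v = (-12, -18, -36)

(-12, -18, -36)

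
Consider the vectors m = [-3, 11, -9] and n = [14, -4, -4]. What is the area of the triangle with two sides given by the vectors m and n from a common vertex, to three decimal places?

106.780

i: 11·(-4) - (-9)·(-4) = -44 - 36 = -80
j: (-9)·14 - (-3)·(-4) = -126 - 12 = -138
k: (-3)·(-4) - 11·14 = 12 - 154 = -142
m × n = (-80, -138, -142)
|m × n| = √((-80)² + (-138)² + (-142)²) = √45608 ≈ 213.5603
area = ½ · 213.5603 ≈ 106.780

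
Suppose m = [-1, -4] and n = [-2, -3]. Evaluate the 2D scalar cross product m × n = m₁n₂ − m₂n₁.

(-1)·(-3) - (-4)·(-2) = 3 - 8 = -5

-5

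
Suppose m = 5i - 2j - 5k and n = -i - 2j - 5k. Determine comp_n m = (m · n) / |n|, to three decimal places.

4.382

m · n = 5·(-1) + (-2)·(-2) + (-5)·(-5) = -5 + 4 + 25 = 24
|n| = √(1 + 4 + 25) = √30 ≈ 5.4772
comp_n m = 24 / √30 ≈ 4.382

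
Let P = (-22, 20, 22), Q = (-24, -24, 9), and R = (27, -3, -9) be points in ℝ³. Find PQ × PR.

PQ = (-2, -44, -13)
PR = (49, -23, -31)
i: (-44)·(-31) - (-13)·(-23) = 1364 - 299 = 1065
j: (-13)·49 - (-2)·(-31) = -637 - 62 = -699
k: (-2)·(-23) - (-44)·49 = 46 - (-2156) = 2202
PQ × PR = (1065, -699, 2202)

(1065, -699, 2202)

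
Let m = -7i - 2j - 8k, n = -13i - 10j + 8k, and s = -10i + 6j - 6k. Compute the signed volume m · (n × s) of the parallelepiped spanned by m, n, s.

1656

n × s:
i: (-10)·(-6) - 8·6 = 60 - 48 = 12
j: 8·(-10) - (-13)·(-6) = -80 - 78 = -158
k: (-13)·6 - (-10)·(-10) = -78 - 100 = -178
n × s = (12, -158, -178)
m · (n × s) = (-7)·12 + (-2)·(-158) + (-8)·(-178) = -84 + 316 + 1424 = 1656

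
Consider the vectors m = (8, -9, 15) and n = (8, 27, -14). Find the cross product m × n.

(-279, 232, 288)

i: (-9)·(-14) - 15·27 = 126 - 405 = -279
j: 15·8 - 8·(-14) = 120 - (-112) = 232
k: 8·27 - (-9)·8 = 216 - (-72) = 288
m × n = (-279, 232, 288)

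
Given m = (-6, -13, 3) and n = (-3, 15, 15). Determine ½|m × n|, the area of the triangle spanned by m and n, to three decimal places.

i: (-13)·15 - 3·15 = -195 - 45 = -240
j: 3·(-3) - (-6)·15 = -9 - (-90) = 81
k: (-6)·15 - (-13)·(-3) = -90 - 39 = -129
m × n = (-240, 81, -129)
|m × n| = √((-240)² + 81² + (-129)²) = √80802 ≈ 284.2569
area = ½ · 284.2569 ≈ 142.128

142.128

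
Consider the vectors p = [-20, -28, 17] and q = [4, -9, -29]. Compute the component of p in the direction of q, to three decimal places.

p · q = (-20)·4 + (-28)·(-9) + 17·(-29) = -80 + 252 - 493 = -321
|q| = √(16 + 81 + 841) = √938 ≈ 30.6268
comp_q p = -321 / √938 ≈ -10.481

-10.481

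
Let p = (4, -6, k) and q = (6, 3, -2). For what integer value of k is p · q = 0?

p · q = 4·6 + (-6)·3 + k·(-2) = 6 - 2k
Set equal to 0: -2k = -6, so k = 3.

3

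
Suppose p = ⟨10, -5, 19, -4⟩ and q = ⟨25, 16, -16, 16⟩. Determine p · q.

p · q = 10·25 + (-5)·16 + 19·(-16) + (-4)·16 = 250 - 80 - 304 - 64 = -198

-198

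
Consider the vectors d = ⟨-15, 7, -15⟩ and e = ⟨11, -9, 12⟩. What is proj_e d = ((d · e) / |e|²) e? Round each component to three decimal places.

(-12.971, 10.613, -14.150)

d · e = (-15)·11 + 7·(-9) + (-15)·12 = -165 - 63 - 180 = -408
|e|² = 121 + 81 + 144 = 346
proj_e d = (-408/346) · (11, -9, 12) ≈ (-12.971, 10.613, -14.150)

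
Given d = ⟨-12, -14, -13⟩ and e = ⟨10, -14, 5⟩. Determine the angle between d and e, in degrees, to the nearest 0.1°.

88.4

d · e = (-12)·10 + (-14)·(-14) + (-13)·5 = -120 + 196 - 65 = 11
|d|² = 144 + 196 + 169 = 509,  |d| = √509 ≈ 22.561028
|e|² = 100 + 196 + 25 = 321,  |e| = √321 ≈ 17.916473
cos θ = 11 / (22.561028 · 17.916473) ≈ 0.02721
θ = arccos(0.02721) ≈ 88.4°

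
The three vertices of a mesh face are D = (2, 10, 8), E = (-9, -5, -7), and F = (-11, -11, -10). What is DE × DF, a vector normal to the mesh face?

(-45, -3, 36)

DE = (-11, -15, -15)
DF = (-13, -21, -18)
i: (-15)·(-18) - (-15)·(-21) = 270 - 315 = -45
j: (-15)·(-13) - (-11)·(-18) = 195 - 198 = -3
k: (-11)·(-21) - (-15)·(-13) = 231 - 195 = 36
DE × DF = (-45, -3, 36)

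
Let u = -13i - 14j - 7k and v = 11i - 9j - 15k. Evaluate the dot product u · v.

88

u · v = (-13)·11 + (-14)·(-9) + (-7)·(-15) = -143 + 126 + 105 = 88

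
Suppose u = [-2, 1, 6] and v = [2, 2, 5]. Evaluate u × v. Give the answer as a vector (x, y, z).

i: 1·5 - 6·2 = 5 - 12 = -7
j: 6·2 - (-2)·5 = 12 - (-10) = 22
k: (-2)·2 - 1·2 = -4 - 2 = -6
u × v = (-7, 22, -6)

(-7, 22, -6)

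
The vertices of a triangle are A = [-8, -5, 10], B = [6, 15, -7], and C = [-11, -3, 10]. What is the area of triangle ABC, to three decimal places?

AB = (14, 20, -17),  AC = (-3, 2, 0)
i: 20·0 - (-17)·2 = 0 - (-34) = 34
j: (-17)·(-3) - 14·0 = 51 - 0 = 51
k: 14·2 - 20·(-3) = 28 - (-60) = 88
AB × AC = (34, 51, 88)
|AB × AC| = √11501 ≈ 107.2427
area = ½ · 107.2427 ≈ 53.621

53.621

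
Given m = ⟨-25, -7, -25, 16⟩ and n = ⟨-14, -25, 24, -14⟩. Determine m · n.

-299

m · n = (-25)·(-14) + (-7)·(-25) + (-25)·24 + 16·(-14) = 350 + 175 - 600 - 224 = -299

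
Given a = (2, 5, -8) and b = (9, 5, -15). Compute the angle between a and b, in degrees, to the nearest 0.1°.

a · b = 2·9 + 5·5 + (-8)·(-15) = 18 + 25 + 120 = 163
|a|² = 4 + 25 + 64 = 93,  |a| = √93 ≈ 9.643651
|b|² = 81 + 25 + 225 = 331,  |b| = √331 ≈ 18.193405
cos θ = 163 / (9.643651 · 18.193405) ≈ 0.92904
θ = arccos(0.92904) ≈ 21.7°

21.7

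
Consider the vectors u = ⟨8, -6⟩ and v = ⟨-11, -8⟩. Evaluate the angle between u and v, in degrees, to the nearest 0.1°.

u · v = 8·(-11) + (-6)·(-8) = -88 + 48 = -40
|u|² = 64 + 36 = 100,  |u| = √100 ≈ 10.000000
|v|² = 121 + 64 = 185,  |v| = √185 ≈ 13.601471
cos θ = -40 / (10.000000 · 13.601471) ≈ -0.29409
θ = arccos(-0.29409) ≈ 107.1°

107.1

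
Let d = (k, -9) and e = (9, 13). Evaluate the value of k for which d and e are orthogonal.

d · e = k·9 + (-9)·13 = -117 + 9k
Set equal to 0: 9k = 117, so k = 13.

13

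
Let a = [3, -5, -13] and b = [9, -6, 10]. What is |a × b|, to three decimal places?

196.779

i: (-5)·10 - (-13)·(-6) = -50 - 78 = -128
j: (-13)·9 - 3·10 = -117 - 30 = -147
k: 3·(-6) - (-5)·9 = -18 - (-45) = 27
a × b = (-128, -147, 27)
|a × b| = √((-128)² + (-147)² + 27²) = √38722 ≈ 196.7791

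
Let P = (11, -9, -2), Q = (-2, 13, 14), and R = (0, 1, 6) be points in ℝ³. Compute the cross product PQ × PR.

PQ = (-13, 22, 16)
PR = (-11, 10, 8)
i: 22·8 - 16·10 = 176 - 160 = 16
j: 16·(-11) - (-13)·8 = -176 - (-104) = -72
k: (-13)·10 - 22·(-11) = -130 - (-242) = 112
PQ × PR = (16, -72, 112)

(16, -72, 112)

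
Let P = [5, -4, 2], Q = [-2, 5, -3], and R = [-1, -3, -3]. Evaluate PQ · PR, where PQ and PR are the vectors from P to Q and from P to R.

76

PQ = Q − P = (-7, 9, -5)
PR = R − P = (-6, 1, -5)
PQ · PR = (-7)·(-6) + 9·1 + (-5)·(-5) = 42 + 9 + 25 = 76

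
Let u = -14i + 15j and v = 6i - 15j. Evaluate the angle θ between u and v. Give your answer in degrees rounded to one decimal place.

158.8

u · v = (-14)·6 + 15·(-15) = -84 - 225 = -309
|u|² = 196 + 225 = 421,  |u| = √421 ≈ 20.518285
|v|² = 36 + 225 = 261,  |v| = √261 ≈ 16.155494
cos θ = -309 / (20.518285 · 16.155494) ≈ -0.93217
θ = arccos(-0.93217) ≈ 158.8°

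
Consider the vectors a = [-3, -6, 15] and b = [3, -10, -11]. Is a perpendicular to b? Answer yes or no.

no

a · b = (-3)·3 + (-6)·(-10) + 15·(-11) = -9 + 60 - 165 = -114
Nonzero, so the vectors are not orthogonal.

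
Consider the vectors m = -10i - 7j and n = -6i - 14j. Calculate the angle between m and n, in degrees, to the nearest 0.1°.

31.8

m · n = (-10)·(-6) + (-7)·(-14) = 60 + 98 = 158
|m|² = 100 + 49 = 149,  |m| = √149 ≈ 12.206556
|n|² = 36 + 196 = 232,  |n| = √232 ≈ 15.231546
cos θ = 158 / (12.206556 · 15.231546) ≈ 0.84981
θ = arccos(0.84981) ≈ 31.8°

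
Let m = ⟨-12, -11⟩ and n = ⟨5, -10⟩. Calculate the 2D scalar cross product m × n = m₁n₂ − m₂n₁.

175

(-12)·(-10) - (-11)·5 = 120 - (-55) = 175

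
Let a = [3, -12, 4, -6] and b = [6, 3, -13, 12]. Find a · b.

-142

a · b = 3·6 + (-12)·3 + 4·(-13) + (-6)·12 = 18 - 36 - 52 - 72 = -142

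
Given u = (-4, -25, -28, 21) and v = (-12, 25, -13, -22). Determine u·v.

u · v = (-4)·(-12) + (-25)·25 + (-28)·(-13) + 21·(-22) = 48 - 625 + 364 - 462 = -675

-675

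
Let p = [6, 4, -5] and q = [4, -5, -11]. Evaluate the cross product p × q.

(-69, 46, -46)

i: 4·(-11) - (-5)·(-5) = -44 - 25 = -69
j: (-5)·4 - 6·(-11) = -20 - (-66) = 46
k: 6·(-5) - 4·4 = -30 - 16 = -46
p × q = (-69, 46, -46)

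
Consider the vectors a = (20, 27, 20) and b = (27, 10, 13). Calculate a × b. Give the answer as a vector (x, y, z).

(151, 280, -529)

i: 27·13 - 20·10 = 351 - 200 = 151
j: 20·27 - 20·13 = 540 - 260 = 280
k: 20·10 - 27·27 = 200 - 729 = -529
a × b = (151, 280, -529)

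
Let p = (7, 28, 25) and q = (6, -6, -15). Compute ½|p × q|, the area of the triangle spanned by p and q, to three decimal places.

i: 28·(-15) - 25·(-6) = -420 - (-150) = -270
j: 25·6 - 7·(-15) = 150 - (-105) = 255
k: 7·(-6) - 28·6 = -42 - 168 = -210
p × q = (-270, 255, -210)
|p × q| = √((-270)² + 255² + (-210)²) = √182025 ≈ 426.6439
area = ½ · 426.6439 ≈ 213.322

213.322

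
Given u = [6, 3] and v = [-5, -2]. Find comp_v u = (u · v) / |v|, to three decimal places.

-6.685

u · v = 6·(-5) + 3·(-2) = -30 - 6 = -36
|v| = √(25 + 4) = √29 ≈ 5.3852
comp_v u = -36 / √29 ≈ -6.685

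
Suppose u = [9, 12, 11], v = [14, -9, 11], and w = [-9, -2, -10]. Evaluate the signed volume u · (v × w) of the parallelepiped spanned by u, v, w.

301

v × w:
i: (-9)·(-10) - 11·(-2) = 90 - (-22) = 112
j: 11·(-9) - 14·(-10) = -99 - (-140) = 41
k: 14·(-2) - (-9)·(-9) = -28 - 81 = -109
v × w = (112, 41, -109)
u · (v × w) = 9·112 + 12·41 + 11·(-109) = 1008 + 492 - 1199 = 301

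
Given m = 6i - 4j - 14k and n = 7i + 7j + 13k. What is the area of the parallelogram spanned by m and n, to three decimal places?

194.915

i: (-4)·13 - (-14)·7 = -52 - (-98) = 46
j: (-14)·7 - 6·13 = -98 - 78 = -176
k: 6·7 - (-4)·7 = 42 - (-28) = 70
m × n = (46, -176, 70)
|m × n| = √(46² + (-176)² + 70²) = √37992 ≈ 194.9154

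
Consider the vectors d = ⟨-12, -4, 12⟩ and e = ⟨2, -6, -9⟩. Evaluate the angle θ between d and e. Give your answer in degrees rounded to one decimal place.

124.3

d · e = (-12)·2 + (-4)·(-6) + 12·(-9) = -24 + 24 - 108 = -108
|d|² = 144 + 16 + 144 = 304,  |d| = √304 ≈ 17.435596
|e|² = 4 + 36 + 81 = 121,  |e| = √121 ≈ 11.000000
cos θ = -108 / (17.435596 · 11.000000) ≈ -0.56311
θ = arccos(-0.56311) ≈ 124.3°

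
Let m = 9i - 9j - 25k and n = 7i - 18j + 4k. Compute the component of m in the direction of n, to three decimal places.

m · n = 9·7 + (-9)·(-18) + (-25)·4 = 63 + 162 - 100 = 125
|n| = √(49 + 324 + 16) = √389 ≈ 19.7231
comp_n m = 125 / √389 ≈ 6.338

6.338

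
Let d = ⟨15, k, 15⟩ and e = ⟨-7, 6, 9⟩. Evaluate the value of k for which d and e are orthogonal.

-5

d · e = 15·(-7) + k·6 + 15·9 = 30 + 6k
Set equal to 0: 6k = -30, so k = -5.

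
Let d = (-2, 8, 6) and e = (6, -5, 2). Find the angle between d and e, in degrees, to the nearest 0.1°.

d · e = (-2)·6 + 8·(-5) + 6·2 = -12 - 40 + 12 = -40
|d|² = 4 + 64 + 36 = 104,  |d| = √104 ≈ 10.198039
|e|² = 36 + 25 + 4 = 65,  |e| = √65 ≈ 8.062258
cos θ = -40 / (10.198039 · 8.062258) ≈ -0.48650
θ = arccos(-0.48650) ≈ 119.1°

119.1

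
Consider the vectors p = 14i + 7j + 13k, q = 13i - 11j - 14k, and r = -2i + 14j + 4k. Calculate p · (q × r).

q × r:
i: (-11)·4 - (-14)·14 = -44 - (-196) = 152
j: (-14)·(-2) - 13·4 = 28 - 52 = -24
k: 13·14 - (-11)·(-2) = 182 - 22 = 160
q × r = (152, -24, 160)
p · (q × r) = 14·152 + 7·(-24) + 13·160 = 2128 - 168 + 2080 = 4040

4040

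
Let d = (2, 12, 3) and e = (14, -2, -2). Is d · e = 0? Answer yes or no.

d · e = 2·14 + 12·(-2) + 3·(-2) = 28 - 24 - 6 = -2
Nonzero, so the vectors are not orthogonal.

no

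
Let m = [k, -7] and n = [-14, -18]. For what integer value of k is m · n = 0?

m · n = k·(-14) + (-7)·(-18) = 126 - 14k
Set equal to 0: -14k = -126, so k = 9.

9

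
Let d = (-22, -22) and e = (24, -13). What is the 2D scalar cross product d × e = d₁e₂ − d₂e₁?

814

(-22)·(-13) - (-22)·24 = 286 - (-528) = 814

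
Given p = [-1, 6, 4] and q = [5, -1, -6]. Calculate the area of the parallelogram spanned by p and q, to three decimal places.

i: 6·(-6) - 4·(-1) = -36 - (-4) = -32
j: 4·5 - (-1)·(-6) = 20 - 6 = 14
k: (-1)·(-1) - 6·5 = 1 - 30 = -29
p × q = (-32, 14, -29)
|p × q| = √((-32)² + 14² + (-29)²) = √2061 ≈ 45.3982

45.398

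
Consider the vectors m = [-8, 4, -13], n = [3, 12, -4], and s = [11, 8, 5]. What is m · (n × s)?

n × s:
i: 12·5 - (-4)·8 = 60 - (-32) = 92
j: (-4)·11 - 3·5 = -44 - 15 = -59
k: 3·8 - 12·11 = 24 - 132 = -108
n × s = (92, -59, -108)
m · (n × s) = (-8)·92 + 4·(-59) + (-13)·(-108) = -736 - 236 + 1404 = 432

432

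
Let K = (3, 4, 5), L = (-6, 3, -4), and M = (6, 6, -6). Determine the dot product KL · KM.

KL = L − K = (-9, -1, -9)
KM = M − K = (3, 2, -11)
KL · KM = (-9)·3 + (-1)·2 + (-9)·(-11) = -27 - 2 + 99 = 70

70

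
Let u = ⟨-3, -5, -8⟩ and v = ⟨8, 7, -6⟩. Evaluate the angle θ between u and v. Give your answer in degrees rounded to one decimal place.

95.2

u · v = (-3)·8 + (-5)·7 + (-8)·(-6) = -24 - 35 + 48 = -11
|u|² = 9 + 25 + 64 = 98,  |u| = √98 ≈ 9.899495
|v|² = 64 + 49 + 36 = 149,  |v| = √149 ≈ 12.206556
cos θ = -11 / (9.899495 · 12.206556) ≈ -0.09103
θ = arccos(-0.09103) ≈ 95.2°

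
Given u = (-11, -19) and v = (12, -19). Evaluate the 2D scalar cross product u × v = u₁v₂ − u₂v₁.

437

(-11)·(-19) - (-19)·12 = 209 - (-228) = 437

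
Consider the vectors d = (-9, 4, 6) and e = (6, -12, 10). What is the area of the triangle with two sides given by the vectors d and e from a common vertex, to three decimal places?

94.175

i: 4·10 - 6·(-12) = 40 - (-72) = 112
j: 6·6 - (-9)·10 = 36 - (-90) = 126
k: (-9)·(-12) - 4·6 = 108 - 24 = 84
d × e = (112, 126, 84)
|d × e| = √(112² + 126² + 84²) = √35476 ≈ 188.3507
area = ½ · 188.3507 ≈ 94.175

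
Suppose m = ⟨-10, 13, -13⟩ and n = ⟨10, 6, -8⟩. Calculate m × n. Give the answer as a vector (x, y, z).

i: 13·(-8) - (-13)·6 = -104 - (-78) = -26
j: (-13)·10 - (-10)·(-8) = -130 - 80 = -210
k: (-10)·6 - 13·10 = -60 - 130 = -190
m × n = (-26, -210, -190)

(-26, -210, -190)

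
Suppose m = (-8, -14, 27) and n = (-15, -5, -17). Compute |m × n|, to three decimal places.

i: (-14)·(-17) - 27·(-5) = 238 - (-135) = 373
j: 27·(-15) - (-8)·(-17) = -405 - 136 = -541
k: (-8)·(-5) - (-14)·(-15) = 40 - 210 = -170
m × n = (373, -541, -170)
|m × n| = √(373² + (-541)² + (-170)²) = √460710 ≈ 678.7562

678.756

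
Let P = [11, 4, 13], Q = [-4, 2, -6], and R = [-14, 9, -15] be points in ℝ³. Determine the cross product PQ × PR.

(151, 55, -125)

PQ = (-15, -2, -19)
PR = (-25, 5, -28)
i: (-2)·(-28) - (-19)·5 = 56 - (-95) = 151
j: (-19)·(-25) - (-15)·(-28) = 475 - 420 = 55
k: (-15)·5 - (-2)·(-25) = -75 - 50 = -125
PQ × PR = (151, 55, -125)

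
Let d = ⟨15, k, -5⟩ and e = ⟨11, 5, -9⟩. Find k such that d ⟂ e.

d · e = 15·11 + k·5 + (-5)·(-9) = 210 + 5k
Set equal to 0: 5k = -210, so k = -42.

-42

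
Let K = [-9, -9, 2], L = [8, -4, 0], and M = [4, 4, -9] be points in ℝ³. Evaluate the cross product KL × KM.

(-29, 161, 156)

KL = (17, 5, -2)
KM = (13, 13, -11)
i: 5·(-11) - (-2)·13 = -55 - (-26) = -29
j: (-2)·13 - 17·(-11) = -26 - (-187) = 161
k: 17·13 - 5·13 = 221 - 65 = 156
KL × KM = (-29, 161, 156)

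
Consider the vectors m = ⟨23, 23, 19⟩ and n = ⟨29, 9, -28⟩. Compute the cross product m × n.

(-815, 1195, -460)

i: 23·(-28) - 19·9 = -644 - 171 = -815
j: 19·29 - 23·(-28) = 551 - (-644) = 1195
k: 23·9 - 23·29 = 207 - 667 = -460
m × n = (-815, 1195, -460)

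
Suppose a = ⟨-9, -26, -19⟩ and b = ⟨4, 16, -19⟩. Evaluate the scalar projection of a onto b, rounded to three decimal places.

-3.617

a · b = (-9)·4 + (-26)·16 + (-19)·(-19) = -36 - 416 + 361 = -91
|b| = √(16 + 256 + 361) = √633 ≈ 25.1595
comp_b a = -91 / √633 ≈ -3.617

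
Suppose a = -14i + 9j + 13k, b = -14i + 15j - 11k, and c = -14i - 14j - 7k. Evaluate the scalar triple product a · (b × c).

b × c:
i: 15·(-7) - (-11)·(-14) = -105 - 154 = -259
j: (-11)·(-14) - (-14)·(-7) = 154 - 98 = 56
k: (-14)·(-14) - 15·(-14) = 196 - (-210) = 406
b × c = (-259, 56, 406)
a · (b × c) = (-14)·(-259) + 9·56 + 13·406 = 3626 + 504 + 5278 = 9408

9408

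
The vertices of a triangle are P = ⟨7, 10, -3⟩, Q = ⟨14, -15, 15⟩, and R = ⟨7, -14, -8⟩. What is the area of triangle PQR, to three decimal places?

291.418

PQ = (7, -25, 18),  PR = (0, -24, -5)
i: (-25)·(-5) - 18·(-24) = 125 - (-432) = 557
j: 18·0 - 7·(-5) = 0 - (-35) = 35
k: 7·(-24) - (-25)·0 = -168 - 0 = -168
PQ × PR = (557, 35, -168)
|PQ × PR| = √339698 ≈ 582.8362
area = ½ · 582.8362 ≈ 291.418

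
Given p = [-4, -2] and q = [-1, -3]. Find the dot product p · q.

p · q = (-4)·(-1) + (-2)·(-3) = 4 + 6 = 10

10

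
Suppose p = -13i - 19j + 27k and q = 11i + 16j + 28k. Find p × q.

(-964, 661, 1)

i: (-19)·28 - 27·16 = -532 - 432 = -964
j: 27·11 - (-13)·28 = 297 - (-364) = 661
k: (-13)·16 - (-19)·11 = -208 - (-209) = 1
p × q = (-964, 661, 1)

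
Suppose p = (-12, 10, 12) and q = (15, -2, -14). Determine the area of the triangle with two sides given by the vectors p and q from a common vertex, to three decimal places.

i: 10·(-14) - 12·(-2) = -140 - (-24) = -116
j: 12·15 - (-12)·(-14) = 180 - 168 = 12
k: (-12)·(-2) - 10·15 = 24 - 150 = -126
p × q = (-116, 12, -126)
|p × q| = √((-116)² + 12² + (-126)²) = √29476 ≈ 171.6858
area = ½ · 171.6858 ≈ 85.843

85.843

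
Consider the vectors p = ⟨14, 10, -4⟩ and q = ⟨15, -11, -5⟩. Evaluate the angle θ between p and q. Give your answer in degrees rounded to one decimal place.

69.3

p · q = 14·15 + 10·(-11) + (-4)·(-5) = 210 - 110 + 20 = 120
|p|² = 196 + 100 + 16 = 312,  |p| = √312 ≈ 17.663522
|q|² = 225 + 121 + 25 = 371,  |q| = √371 ≈ 19.261360
cos θ = 120 / (17.663522 · 19.261360) ≈ 0.35271
θ = arccos(0.35271) ≈ 69.3°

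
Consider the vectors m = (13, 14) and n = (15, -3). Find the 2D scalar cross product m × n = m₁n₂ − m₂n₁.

-249

13·(-3) - 14·15 = -39 - 210 = -249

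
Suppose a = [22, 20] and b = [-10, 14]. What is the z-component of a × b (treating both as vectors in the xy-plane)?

508

22·14 - 20·(-10) = 308 - (-200) = 508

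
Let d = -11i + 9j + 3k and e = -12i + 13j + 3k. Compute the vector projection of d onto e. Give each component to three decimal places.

(-9.615, 10.416, 2.404)

d · e = (-11)·(-12) + 9·13 + 3·3 = 132 + 117 + 9 = 258
|e|² = 144 + 169 + 9 = 322
proj_e d = (258/322) · (-12, 13, 3) ≈ (-9.615, 10.416, 2.404)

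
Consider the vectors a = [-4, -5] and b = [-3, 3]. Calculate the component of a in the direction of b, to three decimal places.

a · b = (-4)·(-3) + (-5)·3 = 12 - 15 = -3
|b| = √(9 + 9) = √18 ≈ 4.2426
comp_b a = -3 / √18 ≈ -0.707

-0.707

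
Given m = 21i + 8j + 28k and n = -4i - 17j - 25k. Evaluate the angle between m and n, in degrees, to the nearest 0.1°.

147.2

m · n = 21·(-4) + 8·(-17) + 28·(-25) = -84 - 136 - 700 = -920
|m|² = 441 + 64 + 784 = 1289,  |m| = √1289 ≈ 35.902646
|n|² = 16 + 289 + 625 = 930,  |n| = √930 ≈ 30.495901
cos θ = -920 / (35.902646 · 30.495901) ≈ -0.84027
θ = arccos(-0.84027) ≈ 147.2°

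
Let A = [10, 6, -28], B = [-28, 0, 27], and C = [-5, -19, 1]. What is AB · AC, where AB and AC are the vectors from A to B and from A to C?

AB = B − A = (-38, -6, 55)
AC = C − A = (-15, -25, 29)
AB · AC = (-38)·(-15) + (-6)·(-25) + 55·29 = 570 + 150 + 1595 = 2315

2315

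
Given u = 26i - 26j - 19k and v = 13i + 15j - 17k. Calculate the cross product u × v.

(727, 195, 728)

i: (-26)·(-17) - (-19)·15 = 442 - (-285) = 727
j: (-19)·13 - 26·(-17) = -247 - (-442) = 195
k: 26·15 - (-26)·13 = 390 - (-338) = 728
u × v = (727, 195, 728)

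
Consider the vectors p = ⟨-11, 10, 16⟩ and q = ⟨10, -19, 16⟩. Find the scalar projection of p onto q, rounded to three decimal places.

-1.643

p · q = (-11)·10 + 10·(-19) + 16·16 = -110 - 190 + 256 = -44
|q| = √(100 + 361 + 256) = √717 ≈ 26.7769
comp_q p = -44 / √717 ≈ -1.643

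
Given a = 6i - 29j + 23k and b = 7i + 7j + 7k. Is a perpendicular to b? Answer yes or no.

yes

a · b = 6·7 + (-29)·7 + 23·7 = 42 - 203 + 161 = 0
Zero, so the vectors are orthogonal.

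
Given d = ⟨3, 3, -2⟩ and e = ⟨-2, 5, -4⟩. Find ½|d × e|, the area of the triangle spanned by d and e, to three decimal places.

13.238

i: 3·(-4) - (-2)·5 = -12 - (-10) = -2
j: (-2)·(-2) - 3·(-4) = 4 - (-12) = 16
k: 3·5 - 3·(-2) = 15 - (-6) = 21
d × e = (-2, 16, 21)
|d × e| = √((-2)² + 16² + 21²) = √701 ≈ 26.4764
area = ½ · 26.4764 ≈ 13.238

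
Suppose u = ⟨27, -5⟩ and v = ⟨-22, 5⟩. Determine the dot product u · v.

u · v = 27·(-22) + (-5)·5 = -594 - 25 = -619

-619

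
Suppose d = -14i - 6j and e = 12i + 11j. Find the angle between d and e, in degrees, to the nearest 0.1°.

160.7

d · e = (-14)·12 + (-6)·11 = -168 - 66 = -234
|d|² = 196 + 36 = 232,  |d| = √232 ≈ 15.231546
|e|² = 144 + 121 = 265,  |e| = √265 ≈ 16.278821
cos θ = -234 / (15.231546 · 16.278821) ≈ -0.94373
θ = arccos(-0.94373) ≈ 160.7°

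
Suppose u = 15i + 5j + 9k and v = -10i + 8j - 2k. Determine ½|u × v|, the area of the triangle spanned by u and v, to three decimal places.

99.025

i: 5·(-2) - 9·8 = -10 - 72 = -82
j: 9·(-10) - 15·(-2) = -90 - (-30) = -60
k: 15·8 - 5·(-10) = 120 - (-50) = 170
u × v = (-82, -60, 170)
|u × v| = √((-82)² + (-60)² + 170²) = √39224 ≈ 198.0505
area = ½ · 198.0505 ≈ 99.025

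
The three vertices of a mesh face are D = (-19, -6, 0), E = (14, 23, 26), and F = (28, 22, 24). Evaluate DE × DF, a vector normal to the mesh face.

DE = (33, 29, 26)
DF = (47, 28, 24)
i: 29·24 - 26·28 = 696 - 728 = -32
j: 26·47 - 33·24 = 1222 - 792 = 430
k: 33·28 - 29·47 = 924 - 1363 = -439
DE × DF = (-32, 430, -439)

(-32, 430, -439)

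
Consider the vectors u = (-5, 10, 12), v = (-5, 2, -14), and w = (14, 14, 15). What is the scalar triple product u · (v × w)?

-3516

v × w:
i: 2·15 - (-14)·14 = 30 - (-196) = 226
j: (-14)·14 - (-5)·15 = -196 - (-75) = -121
k: (-5)·14 - 2·14 = -70 - 28 = -98
v × w = (226, -121, -98)
u · (v × w) = (-5)·226 + 10·(-121) + 12·(-98) = -1130 - 1210 - 1176 = -3516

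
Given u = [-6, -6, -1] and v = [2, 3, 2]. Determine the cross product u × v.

(-9, 10, -6)

i: (-6)·2 - (-1)·3 = -12 - (-3) = -9
j: (-1)·2 - (-6)·2 = -2 - (-12) = 10
k: (-6)·3 - (-6)·2 = -18 - (-12) = -6
u × v = (-9, 10, -6)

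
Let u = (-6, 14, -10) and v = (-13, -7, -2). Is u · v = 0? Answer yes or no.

u · v = (-6)·(-13) + 14·(-7) + (-10)·(-2) = 78 - 98 + 20 = 0
Zero, so the vectors are orthogonal.

yes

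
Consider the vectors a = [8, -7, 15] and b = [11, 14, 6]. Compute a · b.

80

a · b = 8·11 + (-7)·14 + 15·6 = 88 - 98 + 90 = 80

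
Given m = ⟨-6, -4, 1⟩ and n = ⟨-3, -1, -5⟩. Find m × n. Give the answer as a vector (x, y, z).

i: (-4)·(-5) - 1·(-1) = 20 - (-1) = 21
j: 1·(-3) - (-6)·(-5) = -3 - 30 = -33
k: (-6)·(-1) - (-4)·(-3) = 6 - 12 = -6
m × n = (21, -33, -6)

(21, -33, -6)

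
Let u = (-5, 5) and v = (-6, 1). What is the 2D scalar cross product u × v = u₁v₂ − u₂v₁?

(-5)·1 - 5·(-6) = -5 - (-30) = 25

25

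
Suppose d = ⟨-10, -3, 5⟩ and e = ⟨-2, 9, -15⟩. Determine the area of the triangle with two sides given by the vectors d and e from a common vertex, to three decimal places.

i: (-3)·(-15) - 5·9 = 45 - 45 = 0
j: 5·(-2) - (-10)·(-15) = -10 - 150 = -160
k: (-10)·9 - (-3)·(-2) = -90 - 6 = -96
d × e = (0, -160, -96)
|d × e| = √(0² + (-160)² + (-96)²) = √34816 ≈ 186.5905
area = ½ · 186.5905 ≈ 93.295

93.295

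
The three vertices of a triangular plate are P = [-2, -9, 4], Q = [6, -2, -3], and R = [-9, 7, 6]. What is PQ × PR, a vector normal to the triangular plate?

PQ = (8, 7, -7)
PR = (-7, 16, 2)
i: 7·2 - (-7)·16 = 14 - (-112) = 126
j: (-7)·(-7) - 8·2 = 49 - 16 = 33
k: 8·16 - 7·(-7) = 128 - (-49) = 177
PQ × PR = (126, 33, 177)

(126, 33, 177)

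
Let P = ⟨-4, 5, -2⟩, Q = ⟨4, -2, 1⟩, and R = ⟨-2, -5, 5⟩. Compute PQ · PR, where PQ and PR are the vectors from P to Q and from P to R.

PQ = Q − P = (8, -7, 3)
PR = R − P = (2, -10, 7)
PQ · PR = 8·2 + (-7)·(-10) + 3·7 = 16 + 70 + 21 = 107

107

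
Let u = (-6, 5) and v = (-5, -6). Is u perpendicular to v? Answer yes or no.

u · v = (-6)·(-5) + 5·(-6) = 30 - 30 = 0
Zero, so the vectors are orthogonal.

yes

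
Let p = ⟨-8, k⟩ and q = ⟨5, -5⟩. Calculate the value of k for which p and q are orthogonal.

-8

p · q = (-8)·5 + k·(-5) = -40 - 5k
Set equal to 0: -5k = 40, so k = -8.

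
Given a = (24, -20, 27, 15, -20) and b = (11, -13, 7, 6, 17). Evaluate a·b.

a · b = 24·11 + (-20)·(-13) + 27·7 + 15·6 + (-20)·17 = 264 + 260 + 189 + 90 - 340 = 463

463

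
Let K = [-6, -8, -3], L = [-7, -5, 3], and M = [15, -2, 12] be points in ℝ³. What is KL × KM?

(9, 141, -69)

KL = (-1, 3, 6)
KM = (21, 6, 15)
i: 3·15 - 6·6 = 45 - 36 = 9
j: 6·21 - (-1)·15 = 126 - (-15) = 141
k: (-1)·6 - 3·21 = -6 - 63 = -69
KL × KM = (9, 141, -69)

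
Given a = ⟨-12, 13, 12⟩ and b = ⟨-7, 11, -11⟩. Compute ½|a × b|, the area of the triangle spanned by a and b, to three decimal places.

i: 13·(-11) - 12·11 = -143 - 132 = -275
j: 12·(-7) - (-12)·(-11) = -84 - 132 = -216
k: (-12)·11 - 13·(-7) = -132 - (-91) = -41
a × b = (-275, -216, -41)
|a × b| = √((-275)² + (-216)² + (-41)²) = √123962 ≈ 352.0824
area = ½ · 352.0824 ≈ 176.041

176.041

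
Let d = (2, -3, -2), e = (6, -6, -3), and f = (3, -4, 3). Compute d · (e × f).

33

e × f:
i: (-6)·3 - (-3)·(-4) = -18 - 12 = -30
j: (-3)·3 - 6·3 = -9 - 18 = -27
k: 6·(-4) - (-6)·3 = -24 - (-18) = -6
e × f = (-30, -27, -6)
d · (e × f) = 2·(-30) + (-3)·(-27) + (-2)·(-6) = -60 + 81 + 12 = 33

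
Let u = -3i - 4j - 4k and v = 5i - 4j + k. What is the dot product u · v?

-3

u · v = (-3)·5 + (-4)·(-4) + (-4)·1 = -15 + 16 - 4 = -3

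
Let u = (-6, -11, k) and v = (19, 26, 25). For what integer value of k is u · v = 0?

16

u · v = (-6)·19 + (-11)·26 + k·25 = -400 + 25k
Set equal to 0: 25k = 400, so k = 16.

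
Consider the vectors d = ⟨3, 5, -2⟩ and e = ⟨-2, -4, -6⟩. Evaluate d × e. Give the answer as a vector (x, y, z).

(-38, 22, -2)

i: 5·(-6) - (-2)·(-4) = -30 - 8 = -38
j: (-2)·(-2) - 3·(-6) = 4 - (-18) = 22
k: 3·(-4) - 5·(-2) = -12 - (-10) = -2
d × e = (-38, 22, -2)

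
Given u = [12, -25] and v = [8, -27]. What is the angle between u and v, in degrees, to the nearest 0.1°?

9.1

u · v = 12·8 + (-25)·(-27) = 96 + 675 = 771
|u|² = 144 + 625 = 769,  |u| = √769 ≈ 27.730849
|v|² = 64 + 729 = 793,  |v| = √793 ≈ 28.160256
cos θ = 771 / (27.730849 · 28.160256) ≈ 0.98731
θ = arccos(0.98731) ≈ 9.1°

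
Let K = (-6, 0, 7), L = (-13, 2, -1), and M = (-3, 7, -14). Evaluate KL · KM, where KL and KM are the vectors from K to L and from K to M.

161

KL = L − K = (-7, 2, -8)
KM = M − K = (3, 7, -21)
KL · KM = (-7)·3 + 2·7 + (-8)·(-21) = -21 + 14 + 168 = 161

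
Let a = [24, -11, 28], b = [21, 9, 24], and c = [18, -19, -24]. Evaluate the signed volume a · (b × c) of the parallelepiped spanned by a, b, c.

b × c:
i: 9·(-24) - 24·(-19) = -216 - (-456) = 240
j: 24·18 - 21·(-24) = 432 - (-504) = 936
k: 21·(-19) - 9·18 = -399 - 162 = -561
b × c = (240, 936, -561)
a · (b × c) = 24·240 + (-11)·936 + 28·(-561) = 5760 - 10296 - 15708 = -20244

-20244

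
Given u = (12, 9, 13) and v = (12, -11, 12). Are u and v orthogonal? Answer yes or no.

u · v = 12·12 + 9·(-11) + 13·12 = 144 - 99 + 156 = 201
Nonzero, so the vectors are not orthogonal.

no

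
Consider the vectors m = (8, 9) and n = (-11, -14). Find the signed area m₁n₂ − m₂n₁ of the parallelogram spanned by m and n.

-13

8·(-14) - 9·(-11) = -112 - (-99) = -13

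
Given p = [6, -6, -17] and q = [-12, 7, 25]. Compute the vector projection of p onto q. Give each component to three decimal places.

(7.907, -4.612, -16.473)

p · q = 6·(-12) + (-6)·7 + (-17)·25 = -72 - 42 - 425 = -539
|q|² = 144 + 49 + 625 = 818
proj_q p = (-539/818) · (-12, 7, 25) ≈ (7.907, -4.612, -16.473)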